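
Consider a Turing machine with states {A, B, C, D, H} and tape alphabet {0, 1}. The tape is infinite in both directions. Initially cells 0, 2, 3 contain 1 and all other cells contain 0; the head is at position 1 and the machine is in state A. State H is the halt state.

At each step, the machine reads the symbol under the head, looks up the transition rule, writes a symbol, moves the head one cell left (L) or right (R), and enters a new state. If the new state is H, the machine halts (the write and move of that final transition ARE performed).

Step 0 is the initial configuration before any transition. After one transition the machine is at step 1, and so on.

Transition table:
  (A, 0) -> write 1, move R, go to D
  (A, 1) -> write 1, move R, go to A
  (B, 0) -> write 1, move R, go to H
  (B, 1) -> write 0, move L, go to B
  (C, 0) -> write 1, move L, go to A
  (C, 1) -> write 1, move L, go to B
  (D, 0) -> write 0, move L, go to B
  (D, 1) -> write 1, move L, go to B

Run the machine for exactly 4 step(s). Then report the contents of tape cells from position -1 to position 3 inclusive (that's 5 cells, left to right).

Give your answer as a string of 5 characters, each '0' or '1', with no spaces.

Step 1: in state A at pos 1, read 0 -> (A,0)->write 1,move R,goto D. Now: state=D, head=2, tape[-1..4]=011110 (head:    ^)
Step 2: in state D at pos 2, read 1 -> (D,1)->write 1,move L,goto B. Now: state=B, head=1, tape[-1..4]=011110 (head:   ^)
Step 3: in state B at pos 1, read 1 -> (B,1)->write 0,move L,goto B. Now: state=B, head=0, tape[-1..4]=010110 (head:  ^)
Step 4: in state B at pos 0, read 1 -> (B,1)->write 0,move L,goto B. Now: state=B, head=-1, tape[-2..4]=0000110 (head:  ^)

Answer: 00011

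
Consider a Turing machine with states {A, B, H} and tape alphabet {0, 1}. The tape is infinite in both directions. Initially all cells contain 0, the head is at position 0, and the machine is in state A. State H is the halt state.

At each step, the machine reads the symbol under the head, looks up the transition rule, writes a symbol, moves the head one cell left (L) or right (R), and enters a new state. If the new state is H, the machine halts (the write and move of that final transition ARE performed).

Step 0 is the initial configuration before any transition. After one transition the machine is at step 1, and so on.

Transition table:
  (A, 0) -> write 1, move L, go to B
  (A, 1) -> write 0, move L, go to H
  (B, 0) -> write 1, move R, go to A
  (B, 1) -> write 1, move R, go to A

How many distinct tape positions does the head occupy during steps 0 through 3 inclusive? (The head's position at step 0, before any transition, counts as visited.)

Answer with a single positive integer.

Step 1: in state A at pos 0, read 0 -> (A,0)->write 1,move L,goto B. Now: state=B, head=-1, tape[-2..1]=0010 (head:  ^)
Step 2: in state B at pos -1, read 0 -> (B,0)->write 1,move R,goto A. Now: state=A, head=0, tape[-2..1]=0110 (head:   ^)
Step 3: in state A at pos 0, read 1 -> (A,1)->write 0,move L,goto H. Now: state=H, head=-1, tape[-2..1]=0100 (head:  ^)
Head positions at steps 0..3: starting at 0, distinct positions visited = {-1, 0} -> 2 position(s)

Answer: 2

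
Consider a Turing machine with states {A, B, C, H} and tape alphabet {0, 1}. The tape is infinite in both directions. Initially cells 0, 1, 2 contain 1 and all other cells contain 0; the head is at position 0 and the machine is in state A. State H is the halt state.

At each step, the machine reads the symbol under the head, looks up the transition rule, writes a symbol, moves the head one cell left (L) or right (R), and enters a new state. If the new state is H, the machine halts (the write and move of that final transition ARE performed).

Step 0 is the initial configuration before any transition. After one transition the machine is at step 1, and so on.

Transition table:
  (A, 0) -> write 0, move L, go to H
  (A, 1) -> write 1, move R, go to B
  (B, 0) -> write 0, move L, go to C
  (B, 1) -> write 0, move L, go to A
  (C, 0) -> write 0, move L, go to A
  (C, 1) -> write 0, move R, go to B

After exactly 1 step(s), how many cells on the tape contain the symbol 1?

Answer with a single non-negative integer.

Answer: 3

Derivation:
Step 1: in state A at pos 0, read 1 -> (A,1)->write 1,move R,goto B. Now: state=B, head=1, tape[-1..3]=01110 (head:   ^)
Cells containing 1 after step 1: {0, 1, 2} -> 3 cell(s)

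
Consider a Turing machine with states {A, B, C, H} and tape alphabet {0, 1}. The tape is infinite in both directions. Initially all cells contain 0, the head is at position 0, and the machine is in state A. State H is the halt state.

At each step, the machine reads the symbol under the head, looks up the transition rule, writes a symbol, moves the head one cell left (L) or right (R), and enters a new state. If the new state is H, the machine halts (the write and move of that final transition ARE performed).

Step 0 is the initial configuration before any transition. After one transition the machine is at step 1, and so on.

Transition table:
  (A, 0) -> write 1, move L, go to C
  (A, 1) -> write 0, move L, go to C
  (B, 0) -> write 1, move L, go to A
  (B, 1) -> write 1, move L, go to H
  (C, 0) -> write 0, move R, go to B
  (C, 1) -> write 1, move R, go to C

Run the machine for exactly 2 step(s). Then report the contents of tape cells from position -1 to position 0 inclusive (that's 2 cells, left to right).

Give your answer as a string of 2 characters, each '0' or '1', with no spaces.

Step 1: in state A at pos 0, read 0 -> (A,0)->write 1,move L,goto C. Now: state=C, head=-1, tape[-2..1]=0010 (head:  ^)
Step 2: in state C at pos -1, read 0 -> (C,0)->write 0,move R,goto B. Now: state=B, head=0, tape[-2..1]=0010 (head:   ^)

Answer: 01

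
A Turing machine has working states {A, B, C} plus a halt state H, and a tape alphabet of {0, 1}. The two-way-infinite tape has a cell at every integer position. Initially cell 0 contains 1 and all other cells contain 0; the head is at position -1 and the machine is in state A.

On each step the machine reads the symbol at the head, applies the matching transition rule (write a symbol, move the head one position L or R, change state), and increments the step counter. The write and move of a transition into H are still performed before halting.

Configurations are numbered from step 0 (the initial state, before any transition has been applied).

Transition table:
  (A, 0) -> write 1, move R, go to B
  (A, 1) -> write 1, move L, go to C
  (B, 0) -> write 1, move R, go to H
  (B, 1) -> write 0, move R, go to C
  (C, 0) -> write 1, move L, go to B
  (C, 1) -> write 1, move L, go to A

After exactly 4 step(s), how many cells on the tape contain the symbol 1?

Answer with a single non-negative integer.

Answer: 3

Derivation:
Step 1: in state A at pos -1, read 0 -> (A,0)->write 1,move R,goto B. Now: state=B, head=0, tape[-2..1]=0110 (head:   ^)
Step 2: in state B at pos 0, read 1 -> (B,1)->write 0,move R,goto C. Now: state=C, head=1, tape[-2..2]=01000 (head:    ^)
Step 3: in state C at pos 1, read 0 -> (C,0)->write 1,move L,goto B. Now: state=B, head=0, tape[-2..2]=01010 (head:   ^)
Step 4: in state B at pos 0, read 0 -> (B,0)->write 1,move R,goto H. Now: state=H, head=1, tape[-2..2]=01110 (head:    ^)
Cells containing 1 after step 4: {-1, 0, 1} -> 3 cell(s)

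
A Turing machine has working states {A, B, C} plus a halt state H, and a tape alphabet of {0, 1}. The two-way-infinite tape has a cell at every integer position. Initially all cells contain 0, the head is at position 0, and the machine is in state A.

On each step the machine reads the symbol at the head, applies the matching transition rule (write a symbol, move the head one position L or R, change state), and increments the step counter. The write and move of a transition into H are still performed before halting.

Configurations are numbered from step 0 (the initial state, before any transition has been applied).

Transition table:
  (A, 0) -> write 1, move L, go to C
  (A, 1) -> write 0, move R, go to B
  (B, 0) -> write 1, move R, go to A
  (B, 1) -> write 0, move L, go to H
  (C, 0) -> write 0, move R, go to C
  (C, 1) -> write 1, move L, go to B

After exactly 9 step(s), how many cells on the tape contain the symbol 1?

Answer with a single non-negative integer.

Step 1: in state A at pos 0, read 0 -> (A,0)->write 1,move L,goto C. Now: state=C, head=-1, tape[-2..1]=0010 (head:  ^)
Step 2: in state C at pos -1, read 0 -> (C,0)->write 0,move R,goto C. Now: state=C, head=0, tape[-2..1]=0010 (head:   ^)
Step 3: in state C at pos 0, read 1 -> (C,1)->write 1,move L,goto B. Now: state=B, head=-1, tape[-2..1]=0010 (head:  ^)
Step 4: in state B at pos -1, read 0 -> (B,0)->write 1,move R,goto A. Now: state=A, head=0, tape[-2..1]=0110 (head:   ^)
Step 5: in state A at pos 0, read 1 -> (A,1)->write 0,move R,goto B. Now: state=B, head=1, tape[-2..2]=01000 (head:    ^)
Step 6: in state B at pos 1, read 0 -> (B,0)->write 1,move R,goto A. Now: state=A, head=2, tape[-2..3]=010100 (head:     ^)
Step 7: in state A at pos 2, read 0 -> (A,0)->write 1,move L,goto C. Now: state=C, head=1, tape[-2..3]=010110 (head:    ^)
Step 8: in state C at pos 1, read 1 -> (C,1)->write 1,move L,goto B. Now: state=B, head=0, tape[-2..3]=010110 (head:   ^)
Step 9: in state B at pos 0, read 0 -> (B,0)->write 1,move R,goto A. Now: state=A, head=1, tape[-2..3]=011110 (head:    ^)
Cells containing 1 after step 9: {-1, 0, 1, 2} -> 4 cell(s)

Answer: 4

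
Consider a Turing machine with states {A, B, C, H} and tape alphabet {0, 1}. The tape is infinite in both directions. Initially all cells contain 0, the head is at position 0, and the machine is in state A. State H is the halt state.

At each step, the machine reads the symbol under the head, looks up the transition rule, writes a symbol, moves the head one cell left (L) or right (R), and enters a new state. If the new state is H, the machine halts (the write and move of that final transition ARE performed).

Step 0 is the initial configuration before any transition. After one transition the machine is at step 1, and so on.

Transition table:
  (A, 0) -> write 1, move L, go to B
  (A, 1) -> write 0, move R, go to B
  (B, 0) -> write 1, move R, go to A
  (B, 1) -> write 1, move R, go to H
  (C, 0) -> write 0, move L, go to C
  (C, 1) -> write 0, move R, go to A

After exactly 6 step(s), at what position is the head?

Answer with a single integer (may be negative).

Answer: 2

Derivation:
Step 1: in state A at pos 0, read 0 -> (A,0)->write 1,move L,goto B. Now: state=B, head=-1, tape[-2..1]=0010 (head:  ^)
Step 2: in state B at pos -1, read 0 -> (B,0)->write 1,move R,goto A. Now: state=A, head=0, tape[-2..1]=0110 (head:   ^)
Step 3: in state A at pos 0, read 1 -> (A,1)->write 0,move R,goto B. Now: state=B, head=1, tape[-2..2]=01000 (head:    ^)
Step 4: in state B at pos 1, read 0 -> (B,0)->write 1,move R,goto A. Now: state=A, head=2, tape[-2..3]=010100 (head:     ^)
Step 5: in state A at pos 2, read 0 -> (A,0)->write 1,move L,goto B. Now: state=B, head=1, tape[-2..3]=010110 (head:    ^)
Step 6: in state B at pos 1, read 1 -> (B,1)->write 1,move R,goto H. Now: state=H, head=2, tape[-2..3]=010110 (head:     ^)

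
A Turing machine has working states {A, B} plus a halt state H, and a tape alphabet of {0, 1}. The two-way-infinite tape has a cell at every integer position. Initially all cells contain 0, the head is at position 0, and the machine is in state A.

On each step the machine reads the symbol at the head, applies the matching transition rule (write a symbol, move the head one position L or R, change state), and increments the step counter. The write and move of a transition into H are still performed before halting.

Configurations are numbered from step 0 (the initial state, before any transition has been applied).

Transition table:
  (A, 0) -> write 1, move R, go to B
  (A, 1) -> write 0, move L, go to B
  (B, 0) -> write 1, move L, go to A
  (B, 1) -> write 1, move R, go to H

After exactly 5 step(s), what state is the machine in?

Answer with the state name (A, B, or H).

Step 1: in state A at pos 0, read 0 -> (A,0)->write 1,move R,goto B. Now: state=B, head=1, tape[-1..2]=0100 (head:   ^)
Step 2: in state B at pos 1, read 0 -> (B,0)->write 1,move L,goto A. Now: state=A, head=0, tape[-1..2]=0110 (head:  ^)
Step 3: in state A at pos 0, read 1 -> (A,1)->write 0,move L,goto B. Now: state=B, head=-1, tape[-2..2]=00010 (head:  ^)
Step 4: in state B at pos -1, read 0 -> (B,0)->write 1,move L,goto A. Now: state=A, head=-2, tape[-3..2]=001010 (head:  ^)
Step 5: in state A at pos -2, read 0 -> (A,0)->write 1,move R,goto B. Now: state=B, head=-1, tape[-3..2]=011010 (head:   ^)

Answer: B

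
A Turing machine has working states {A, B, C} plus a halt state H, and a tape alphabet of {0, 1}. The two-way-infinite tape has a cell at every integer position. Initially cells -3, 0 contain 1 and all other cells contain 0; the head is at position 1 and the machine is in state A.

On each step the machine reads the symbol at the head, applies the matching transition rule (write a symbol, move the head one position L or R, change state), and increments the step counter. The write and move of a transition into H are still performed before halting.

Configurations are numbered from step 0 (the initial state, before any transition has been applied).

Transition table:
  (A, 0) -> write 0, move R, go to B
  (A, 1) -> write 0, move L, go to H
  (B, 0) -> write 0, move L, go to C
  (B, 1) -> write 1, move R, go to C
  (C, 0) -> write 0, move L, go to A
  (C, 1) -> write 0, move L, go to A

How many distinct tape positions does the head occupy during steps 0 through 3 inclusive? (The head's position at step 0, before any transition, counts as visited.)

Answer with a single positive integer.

Answer: 3

Derivation:
Step 1: in state A at pos 1, read 0 -> (A,0)->write 0,move R,goto B. Now: state=B, head=2, tape[-4..3]=01001000 (head:       ^)
Step 2: in state B at pos 2, read 0 -> (B,0)->write 0,move L,goto C. Now: state=C, head=1, tape[-4..3]=01001000 (head:      ^)
Step 3: in state C at pos 1, read 0 -> (C,0)->write 0,move L,goto A. Now: state=A, head=0, tape[-4..3]=01001000 (head:     ^)
Head positions at steps 0..3: starting at 1, distinct positions visited = {0, 1, 2} -> 3 position(s)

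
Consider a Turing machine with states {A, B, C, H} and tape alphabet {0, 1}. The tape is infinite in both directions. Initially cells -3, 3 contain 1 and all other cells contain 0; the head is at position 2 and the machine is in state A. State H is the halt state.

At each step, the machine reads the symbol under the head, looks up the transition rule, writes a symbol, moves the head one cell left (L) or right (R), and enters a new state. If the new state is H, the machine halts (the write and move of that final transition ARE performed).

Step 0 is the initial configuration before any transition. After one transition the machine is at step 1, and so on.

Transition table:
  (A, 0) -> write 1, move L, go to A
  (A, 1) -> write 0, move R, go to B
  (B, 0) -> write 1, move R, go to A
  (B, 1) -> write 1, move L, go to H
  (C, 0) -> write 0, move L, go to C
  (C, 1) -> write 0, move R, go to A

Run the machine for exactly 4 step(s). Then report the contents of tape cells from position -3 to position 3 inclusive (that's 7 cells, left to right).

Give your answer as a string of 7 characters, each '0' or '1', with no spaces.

Answer: 1011111

Derivation:
Step 1: in state A at pos 2, read 0 -> (A,0)->write 1,move L,goto A. Now: state=A, head=1, tape[-4..4]=010000110 (head:      ^)
Step 2: in state A at pos 1, read 0 -> (A,0)->write 1,move L,goto A. Now: state=A, head=0, tape[-4..4]=010001110 (head:     ^)
Step 3: in state A at pos 0, read 0 -> (A,0)->write 1,move L,goto A. Now: state=A, head=-1, tape[-4..4]=010011110 (head:    ^)
Step 4: in state A at pos -1, read 0 -> (A,0)->write 1,move L,goto A. Now: state=A, head=-2, tape[-4..4]=010111110 (head:   ^)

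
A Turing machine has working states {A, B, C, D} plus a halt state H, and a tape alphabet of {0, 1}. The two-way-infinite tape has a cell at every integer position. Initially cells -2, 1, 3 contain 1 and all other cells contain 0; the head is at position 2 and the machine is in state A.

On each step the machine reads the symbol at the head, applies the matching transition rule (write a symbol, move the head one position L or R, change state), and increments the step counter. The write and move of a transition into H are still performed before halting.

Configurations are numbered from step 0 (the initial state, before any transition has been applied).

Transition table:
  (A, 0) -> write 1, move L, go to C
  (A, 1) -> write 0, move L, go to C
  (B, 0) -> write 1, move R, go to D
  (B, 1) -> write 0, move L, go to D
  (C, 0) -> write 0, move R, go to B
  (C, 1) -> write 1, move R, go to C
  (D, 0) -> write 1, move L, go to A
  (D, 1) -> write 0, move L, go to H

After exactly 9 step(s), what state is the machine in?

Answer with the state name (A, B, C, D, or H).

Step 1: in state A at pos 2, read 0 -> (A,0)->write 1,move L,goto C. Now: state=C, head=1, tape[-3..4]=01001110 (head:     ^)
Step 2: in state C at pos 1, read 1 -> (C,1)->write 1,move R,goto C. Now: state=C, head=2, tape[-3..4]=01001110 (head:      ^)
Step 3: in state C at pos 2, read 1 -> (C,1)->write 1,move R,goto C. Now: state=C, head=3, tape[-3..4]=01001110 (head:       ^)
Step 4: in state C at pos 3, read 1 -> (C,1)->write 1,move R,goto C. Now: state=C, head=4, tape[-3..5]=010011100 (head:        ^)
Step 5: in state C at pos 4, read 0 -> (C,0)->write 0,move R,goto B. Now: state=B, head=5, tape[-3..6]=0100111000 (head:         ^)
Step 6: in state B at pos 5, read 0 -> (B,0)->write 1,move R,goto D. Now: state=D, head=6, tape[-3..7]=01001110100 (head:          ^)
Step 7: in state D at pos 6, read 0 -> (D,0)->write 1,move L,goto A. Now: state=A, head=5, tape[-3..7]=01001110110 (head:         ^)
Step 8: in state A at pos 5, read 1 -> (A,1)->write 0,move L,goto C. Now: state=C, head=4, tape[-3..7]=01001110010 (head:        ^)
Step 9: in state C at pos 4, read 0 -> (C,0)->write 0,move R,goto B. Now: state=B, head=5, tape[-3..7]=01001110010 (head:         ^)

Answer: B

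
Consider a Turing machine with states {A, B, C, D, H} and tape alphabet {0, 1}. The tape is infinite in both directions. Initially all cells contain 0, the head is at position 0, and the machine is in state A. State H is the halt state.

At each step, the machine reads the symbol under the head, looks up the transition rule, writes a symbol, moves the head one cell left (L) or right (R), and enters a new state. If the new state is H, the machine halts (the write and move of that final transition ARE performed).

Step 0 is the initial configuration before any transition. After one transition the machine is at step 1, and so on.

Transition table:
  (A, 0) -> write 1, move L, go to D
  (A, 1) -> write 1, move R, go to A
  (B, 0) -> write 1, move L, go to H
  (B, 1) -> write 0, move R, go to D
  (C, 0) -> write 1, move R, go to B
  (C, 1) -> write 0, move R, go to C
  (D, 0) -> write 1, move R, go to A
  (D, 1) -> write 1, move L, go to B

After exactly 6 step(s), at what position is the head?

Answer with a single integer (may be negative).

Step 1: in state A at pos 0, read 0 -> (A,0)->write 1,move L,goto D. Now: state=D, head=-1, tape[-2..1]=0010 (head:  ^)
Step 2: in state D at pos -1, read 0 -> (D,0)->write 1,move R,goto A. Now: state=A, head=0, tape[-2..1]=0110 (head:   ^)
Step 3: in state A at pos 0, read 1 -> (A,1)->write 1,move R,goto A. Now: state=A, head=1, tape[-2..2]=01100 (head:    ^)
Step 4: in state A at pos 1, read 0 -> (A,0)->write 1,move L,goto D. Now: state=D, head=0, tape[-2..2]=01110 (head:   ^)
Step 5: in state D at pos 0, read 1 -> (D,1)->write 1,move L,goto B. Now: state=B, head=-1, tape[-2..2]=01110 (head:  ^)
Step 6: in state B at pos -1, read 1 -> (B,1)->write 0,move R,goto D. Now: state=D, head=0, tape[-2..2]=00110 (head:   ^)

Answer: 0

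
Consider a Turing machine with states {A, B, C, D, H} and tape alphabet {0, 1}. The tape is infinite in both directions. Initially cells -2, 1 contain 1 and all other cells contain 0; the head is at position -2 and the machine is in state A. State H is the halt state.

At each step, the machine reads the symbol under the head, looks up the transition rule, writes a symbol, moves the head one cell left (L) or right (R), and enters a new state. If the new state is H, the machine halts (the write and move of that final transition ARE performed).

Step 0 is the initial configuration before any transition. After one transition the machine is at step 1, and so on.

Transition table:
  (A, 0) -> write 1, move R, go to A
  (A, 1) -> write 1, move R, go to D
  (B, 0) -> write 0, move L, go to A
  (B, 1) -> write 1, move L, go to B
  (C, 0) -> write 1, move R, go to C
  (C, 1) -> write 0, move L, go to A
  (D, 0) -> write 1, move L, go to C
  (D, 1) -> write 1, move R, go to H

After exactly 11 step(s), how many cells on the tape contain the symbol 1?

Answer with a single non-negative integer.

Step 1: in state A at pos -2, read 1 -> (A,1)->write 1,move R,goto D. Now: state=D, head=-1, tape[-3..2]=010010 (head:   ^)
Step 2: in state D at pos -1, read 0 -> (D,0)->write 1,move L,goto C. Now: state=C, head=-2, tape[-3..2]=011010 (head:  ^)
Step 3: in state C at pos -2, read 1 -> (C,1)->write 0,move L,goto A. Now: state=A, head=-3, tape[-4..2]=0001010 (head:  ^)
Step 4: in state A at pos -3, read 0 -> (A,0)->write 1,move R,goto A. Now: state=A, head=-2, tape[-4..2]=0101010 (head:   ^)
Step 5: in state A at pos -2, read 0 -> (A,0)->write 1,move R,goto A. Now: state=A, head=-1, tape[-4..2]=0111010 (head:    ^)
Step 6: in state A at pos -1, read 1 -> (A,1)->write 1,move R,goto D. Now: state=D, head=0, tape[-4..2]=0111010 (head:     ^)
Step 7: in state D at pos 0, read 0 -> (D,0)->write 1,move L,goto C. Now: state=C, head=-1, tape[-4..2]=0111110 (head:    ^)
Step 8: in state C at pos -1, read 1 -> (C,1)->write 0,move L,goto A. Now: state=A, head=-2, tape[-4..2]=0110110 (head:   ^)
Step 9: in state A at pos -2, read 1 -> (A,1)->write 1,move R,goto D. Now: state=D, head=-1, tape[-4..2]=0110110 (head:    ^)
Step 10: in state D at pos -1, read 0 -> (D,0)->write 1,move L,goto C. Now: state=C, head=-2, tape[-4..2]=0111110 (head:   ^)
Step 11: in state C at pos -2, read 1 -> (C,1)->write 0,move L,goto A. Now: state=A, head=-3, tape[-4..2]=0101110 (head:  ^)
Cells containing 1 after step 11: {-3, -1, 0, 1} -> 4 cell(s)

Answer: 4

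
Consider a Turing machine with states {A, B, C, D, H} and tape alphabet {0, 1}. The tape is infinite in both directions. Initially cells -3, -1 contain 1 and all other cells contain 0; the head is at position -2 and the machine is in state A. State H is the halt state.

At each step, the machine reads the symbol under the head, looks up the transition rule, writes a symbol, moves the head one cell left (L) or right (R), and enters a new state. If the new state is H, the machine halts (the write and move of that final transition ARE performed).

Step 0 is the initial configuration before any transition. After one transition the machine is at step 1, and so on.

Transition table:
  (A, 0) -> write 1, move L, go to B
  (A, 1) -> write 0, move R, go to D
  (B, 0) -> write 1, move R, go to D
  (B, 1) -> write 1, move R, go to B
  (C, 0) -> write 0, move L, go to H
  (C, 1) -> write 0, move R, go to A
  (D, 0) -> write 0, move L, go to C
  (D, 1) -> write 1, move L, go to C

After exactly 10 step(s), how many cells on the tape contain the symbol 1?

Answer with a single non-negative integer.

Answer: 5

Derivation:
Step 1: in state A at pos -2, read 0 -> (A,0)->write 1,move L,goto B. Now: state=B, head=-3, tape[-4..0]=01110 (head:  ^)
Step 2: in state B at pos -3, read 1 -> (B,1)->write 1,move R,goto B. Now: state=B, head=-2, tape[-4..0]=01110 (head:   ^)
Step 3: in state B at pos -2, read 1 -> (B,1)->write 1,move R,goto B. Now: state=B, head=-1, tape[-4..0]=01110 (head:    ^)
Step 4: in state B at pos -1, read 1 -> (B,1)->write 1,move R,goto B. Now: state=B, head=0, tape[-4..1]=011100 (head:     ^)
Step 5: in state B at pos 0, read 0 -> (B,0)->write 1,move R,goto D. Now: state=D, head=1, tape[-4..2]=0111100 (head:      ^)
Step 6: in state D at pos 1, read 0 -> (D,0)->write 0,move L,goto C. Now: state=C, head=0, tape[-4..2]=0111100 (head:     ^)
Step 7: in state C at pos 0, read 1 -> (C,1)->write 0,move R,goto A. Now: state=A, head=1, tape[-4..2]=0111000 (head:      ^)
Step 8: in state A at pos 1, read 0 -> (A,0)->write 1,move L,goto B. Now: state=B, head=0, tape[-4..2]=0111010 (head:     ^)
Step 9: in state B at pos 0, read 0 -> (B,0)->write 1,move R,goto D. Now: state=D, head=1, tape[-4..2]=0111110 (head:      ^)
Step 10: in state D at pos 1, read 1 -> (D,1)->write 1,move L,goto C. Now: state=C, head=0, tape[-4..2]=0111110 (head:     ^)
Cells containing 1 after step 10: {-3, -2, -1, 0, 1} -> 5 cell(s)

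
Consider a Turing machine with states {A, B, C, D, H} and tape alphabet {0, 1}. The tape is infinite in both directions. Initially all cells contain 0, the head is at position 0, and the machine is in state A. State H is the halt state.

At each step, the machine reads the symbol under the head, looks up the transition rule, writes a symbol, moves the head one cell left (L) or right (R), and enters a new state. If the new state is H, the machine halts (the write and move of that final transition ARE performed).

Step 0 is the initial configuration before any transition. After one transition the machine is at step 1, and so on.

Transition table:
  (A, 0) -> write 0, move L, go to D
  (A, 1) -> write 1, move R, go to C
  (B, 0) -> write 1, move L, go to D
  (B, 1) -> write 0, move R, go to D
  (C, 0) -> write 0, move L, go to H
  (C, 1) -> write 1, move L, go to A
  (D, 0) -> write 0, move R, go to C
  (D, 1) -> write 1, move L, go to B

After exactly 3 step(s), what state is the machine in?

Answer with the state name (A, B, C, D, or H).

Answer: H

Derivation:
Step 1: in state A at pos 0, read 0 -> (A,0)->write 0,move L,goto D. Now: state=D, head=-1, tape[-2..1]=0000 (head:  ^)
Step 2: in state D at pos -1, read 0 -> (D,0)->write 0,move R,goto C. Now: state=C, head=0, tape[-2..1]=0000 (head:   ^)
Step 3: in state C at pos 0, read 0 -> (C,0)->write 0,move L,goto H. Now: state=H, head=-1, tape[-2..1]=0000 (head:  ^)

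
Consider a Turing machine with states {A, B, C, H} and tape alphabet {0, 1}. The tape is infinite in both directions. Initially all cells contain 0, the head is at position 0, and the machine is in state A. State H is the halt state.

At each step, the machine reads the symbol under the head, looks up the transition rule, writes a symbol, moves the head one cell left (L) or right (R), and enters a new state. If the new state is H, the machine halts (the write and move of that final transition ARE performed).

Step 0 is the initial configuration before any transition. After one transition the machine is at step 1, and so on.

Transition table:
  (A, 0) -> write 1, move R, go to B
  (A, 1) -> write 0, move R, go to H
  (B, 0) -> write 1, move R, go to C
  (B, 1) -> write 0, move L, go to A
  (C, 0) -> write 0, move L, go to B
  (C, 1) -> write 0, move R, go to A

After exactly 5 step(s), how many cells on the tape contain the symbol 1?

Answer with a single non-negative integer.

Step 1: in state A at pos 0, read 0 -> (A,0)->write 1,move R,goto B. Now: state=B, head=1, tape[-1..2]=0100 (head:   ^)
Step 2: in state B at pos 1, read 0 -> (B,0)->write 1,move R,goto C. Now: state=C, head=2, tape[-1..3]=01100 (head:    ^)
Step 3: in state C at pos 2, read 0 -> (C,0)->write 0,move L,goto B. Now: state=B, head=1, tape[-1..3]=01100 (head:   ^)
Step 4: in state B at pos 1, read 1 -> (B,1)->write 0,move L,goto A. Now: state=A, head=0, tape[-1..3]=01000 (head:  ^)
Step 5: in state A at pos 0, read 1 -> (A,1)->write 0,move R,goto H. Now: state=H, head=1, tape[-1..3]=00000 (head:   ^)
No cell contains 1 after step 5 -> 0 cell(s)

Answer: 0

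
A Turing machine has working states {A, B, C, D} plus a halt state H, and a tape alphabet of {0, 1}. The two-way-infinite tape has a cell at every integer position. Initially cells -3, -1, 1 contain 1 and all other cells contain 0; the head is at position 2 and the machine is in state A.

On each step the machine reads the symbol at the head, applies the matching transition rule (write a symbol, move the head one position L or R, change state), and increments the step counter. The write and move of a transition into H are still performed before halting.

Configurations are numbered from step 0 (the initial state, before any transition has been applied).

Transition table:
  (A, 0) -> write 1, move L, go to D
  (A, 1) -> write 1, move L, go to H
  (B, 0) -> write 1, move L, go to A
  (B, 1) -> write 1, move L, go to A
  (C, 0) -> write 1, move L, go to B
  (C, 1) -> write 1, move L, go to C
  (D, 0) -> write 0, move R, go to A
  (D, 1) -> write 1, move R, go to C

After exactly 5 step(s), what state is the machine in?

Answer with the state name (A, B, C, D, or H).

Answer: B

Derivation:
Step 1: in state A at pos 2, read 0 -> (A,0)->write 1,move L,goto D. Now: state=D, head=1, tape[-4..3]=01010110 (head:      ^)
Step 2: in state D at pos 1, read 1 -> (D,1)->write 1,move R,goto C. Now: state=C, head=2, tape[-4..3]=01010110 (head:       ^)
Step 3: in state C at pos 2, read 1 -> (C,1)->write 1,move L,goto C. Now: state=C, head=1, tape[-4..3]=01010110 (head:      ^)
Step 4: in state C at pos 1, read 1 -> (C,1)->write 1,move L,goto C. Now: state=C, head=0, tape[-4..3]=01010110 (head:     ^)
Step 5: in state C at pos 0, read 0 -> (C,0)->write 1,move L,goto B. Now: state=B, head=-1, tape[-4..3]=01011110 (head:    ^)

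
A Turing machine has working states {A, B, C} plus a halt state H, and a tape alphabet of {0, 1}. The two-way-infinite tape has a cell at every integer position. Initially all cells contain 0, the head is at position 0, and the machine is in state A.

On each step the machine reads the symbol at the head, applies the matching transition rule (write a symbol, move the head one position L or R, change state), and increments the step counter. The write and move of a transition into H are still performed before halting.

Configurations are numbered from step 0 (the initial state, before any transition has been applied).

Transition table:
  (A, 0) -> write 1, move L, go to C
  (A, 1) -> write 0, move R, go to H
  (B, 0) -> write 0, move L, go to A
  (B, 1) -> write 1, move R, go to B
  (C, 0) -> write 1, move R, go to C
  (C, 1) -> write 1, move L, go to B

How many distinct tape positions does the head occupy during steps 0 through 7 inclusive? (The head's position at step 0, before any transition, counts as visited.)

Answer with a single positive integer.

Answer: 3

Derivation:
Step 1: in state A at pos 0, read 0 -> (A,0)->write 1,move L,goto C. Now: state=C, head=-1, tape[-2..1]=0010 (head:  ^)
Step 2: in state C at pos -1, read 0 -> (C,0)->write 1,move R,goto C. Now: state=C, head=0, tape[-2..1]=0110 (head:   ^)
Step 3: in state C at pos 0, read 1 -> (C,1)->write 1,move L,goto B. Now: state=B, head=-1, tape[-2..1]=0110 (head:  ^)
Step 4: in state B at pos -1, read 1 -> (B,1)->write 1,move R,goto B. Now: state=B, head=0, tape[-2..1]=0110 (head:   ^)
Step 5: in state B at pos 0, read 1 -> (B,1)->write 1,move R,goto B. Now: state=B, head=1, tape[-2..2]=01100 (head:    ^)
Step 6: in state B at pos 1, read 0 -> (B,0)->write 0,move L,goto A. Now: state=A, head=0, tape[-2..2]=01100 (head:   ^)
Step 7: in state A at pos 0, read 1 -> (A,1)->write 0,move R,goto H. Now: state=H, head=1, tape[-2..2]=01000 (head:    ^)
Head positions at steps 0..7: starting at 0, distinct positions visited = {-1, 0, 1} -> 3 position(s)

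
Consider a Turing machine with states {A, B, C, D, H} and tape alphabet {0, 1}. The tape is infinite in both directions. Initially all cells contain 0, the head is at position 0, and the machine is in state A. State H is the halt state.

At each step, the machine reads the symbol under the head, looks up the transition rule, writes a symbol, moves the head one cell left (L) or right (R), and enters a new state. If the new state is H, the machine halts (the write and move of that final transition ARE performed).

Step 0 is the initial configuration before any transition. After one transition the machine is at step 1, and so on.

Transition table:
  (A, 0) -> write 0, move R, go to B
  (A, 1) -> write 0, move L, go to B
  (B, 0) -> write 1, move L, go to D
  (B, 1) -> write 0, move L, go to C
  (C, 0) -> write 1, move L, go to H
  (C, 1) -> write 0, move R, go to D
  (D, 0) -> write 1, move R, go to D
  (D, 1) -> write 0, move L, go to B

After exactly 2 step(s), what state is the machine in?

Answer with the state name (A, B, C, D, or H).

Answer: D

Derivation:
Step 1: in state A at pos 0, read 0 -> (A,0)->write 0,move R,goto B. Now: state=B, head=1, tape[-1..2]=0000 (head:   ^)
Step 2: in state B at pos 1, read 0 -> (B,0)->write 1,move L,goto D. Now: state=D, head=0, tape[-1..2]=0010 (head:  ^)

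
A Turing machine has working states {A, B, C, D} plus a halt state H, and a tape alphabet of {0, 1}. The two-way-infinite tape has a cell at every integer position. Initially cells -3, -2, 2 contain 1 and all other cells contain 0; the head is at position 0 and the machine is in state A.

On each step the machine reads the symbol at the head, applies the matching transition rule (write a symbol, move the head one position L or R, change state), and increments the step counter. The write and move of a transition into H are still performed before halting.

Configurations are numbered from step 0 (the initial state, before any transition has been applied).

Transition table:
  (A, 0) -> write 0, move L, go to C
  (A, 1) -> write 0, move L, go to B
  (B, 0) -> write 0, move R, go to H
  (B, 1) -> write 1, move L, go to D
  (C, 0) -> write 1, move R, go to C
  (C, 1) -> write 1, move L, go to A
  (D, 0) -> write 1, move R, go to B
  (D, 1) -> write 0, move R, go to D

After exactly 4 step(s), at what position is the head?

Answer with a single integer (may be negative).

Answer: 2

Derivation:
Step 1: in state A at pos 0, read 0 -> (A,0)->write 0,move L,goto C. Now: state=C, head=-1, tape[-4..3]=01100010 (head:    ^)
Step 2: in state C at pos -1, read 0 -> (C,0)->write 1,move R,goto C. Now: state=C, head=0, tape[-4..3]=01110010 (head:     ^)
Step 3: in state C at pos 0, read 0 -> (C,0)->write 1,move R,goto C. Now: state=C, head=1, tape[-4..3]=01111010 (head:      ^)
Step 4: in state C at pos 1, read 0 -> (C,0)->write 1,move R,goto C. Now: state=C, head=2, tape[-4..3]=01111110 (head:       ^)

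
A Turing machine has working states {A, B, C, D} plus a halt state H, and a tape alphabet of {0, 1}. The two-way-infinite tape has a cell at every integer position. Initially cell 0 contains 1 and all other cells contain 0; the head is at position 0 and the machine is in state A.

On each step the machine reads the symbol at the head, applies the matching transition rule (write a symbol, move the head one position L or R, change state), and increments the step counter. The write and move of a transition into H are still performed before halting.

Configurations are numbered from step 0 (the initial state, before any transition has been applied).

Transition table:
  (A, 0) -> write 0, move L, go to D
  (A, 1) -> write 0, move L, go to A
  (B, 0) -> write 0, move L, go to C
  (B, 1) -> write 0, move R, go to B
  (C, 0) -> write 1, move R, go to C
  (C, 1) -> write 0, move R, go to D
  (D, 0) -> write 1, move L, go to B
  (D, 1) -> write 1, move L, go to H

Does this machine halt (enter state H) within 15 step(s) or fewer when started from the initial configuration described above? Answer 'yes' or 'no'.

Step 1: in state A at pos 0, read 1 -> (A,1)->write 0,move L,goto A. Now: state=A, head=-1, tape[-2..1]=0000 (head:  ^)
Step 2: in state A at pos -1, read 0 -> (A,0)->write 0,move L,goto D. Now: state=D, head=-2, tape[-3..1]=00000 (head:  ^)
Step 3: in state D at pos -2, read 0 -> (D,0)->write 1,move L,goto B. Now: state=B, head=-3, tape[-4..1]=001000 (head:  ^)
Step 4: in state B at pos -3, read 0 -> (B,0)->write 0,move L,goto C. Now: state=C, head=-4, tape[-5..1]=0001000 (head:  ^)
Step 5: in state C at pos -4, read 0 -> (C,0)->write 1,move R,goto C. Now: state=C, head=-3, tape[-5..1]=0101000 (head:   ^)
Step 6: in state C at pos -3, read 0 -> (C,0)->write 1,move R,goto C. Now: state=C, head=-2, tape[-5..1]=0111000 (head:    ^)
Step 7: in state C at pos -2, read 1 -> (C,1)->write 0,move R,goto D. Now: state=D, head=-1, tape[-5..1]=0110000 (head:     ^)
Step 8: in state D at pos -1, read 0 -> (D,0)->write 1,move L,goto B. Now: state=B, head=-2, tape[-5..1]=0110100 (head:    ^)
Step 9: in state B at pos -2, read 0 -> (B,0)->write 0,move L,goto C. Now: state=C, head=-3, tape[-5..1]=0110100 (head:   ^)
Step 10: in state C at pos -3, read 1 -> (C,1)->write 0,move R,goto D. Now: state=D, head=-2, tape[-5..1]=0100100 (head:    ^)
Step 11: in state D at pos -2, read 0 -> (D,0)->write 1,move L,goto B. Now: state=B, head=-3, tape[-5..1]=0101100 (head:   ^)
Step 12: in state B at pos -3, read 0 -> (B,0)->write 0,move L,goto C. Now: state=C, head=-4, tape[-5..1]=0101100 (head:  ^)
Step 13: in state C at pos -4, read 1 -> (C,1)->write 0,move R,goto D. Now: state=D, head=-3, tape[-5..1]=0001100 (head:   ^)
Step 14: in state D at pos -3, read 0 -> (D,0)->write 1,move L,goto B. Now: state=B, head=-4, tape[-5..1]=0011100 (head:  ^)
Step 15: in state B at pos -4, read 0 -> (B,0)->write 0,move L,goto C. Now: state=C, head=-5, tape[-6..1]=00011100 (head:  ^)
After 15 step(s): state = C (not H) -> not halted within 15 -> no

Answer: no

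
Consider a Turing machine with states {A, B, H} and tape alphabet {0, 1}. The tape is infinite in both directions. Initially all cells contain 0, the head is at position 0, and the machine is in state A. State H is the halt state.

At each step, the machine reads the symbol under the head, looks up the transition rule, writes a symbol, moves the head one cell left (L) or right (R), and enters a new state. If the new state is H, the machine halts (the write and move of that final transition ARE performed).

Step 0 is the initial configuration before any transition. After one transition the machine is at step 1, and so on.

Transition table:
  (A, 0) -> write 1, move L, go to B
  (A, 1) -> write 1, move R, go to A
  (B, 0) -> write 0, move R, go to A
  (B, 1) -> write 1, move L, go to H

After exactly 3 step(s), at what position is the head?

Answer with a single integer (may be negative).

Answer: 1

Derivation:
Step 1: in state A at pos 0, read 0 -> (A,0)->write 1,move L,goto B. Now: state=B, head=-1, tape[-2..1]=0010 (head:  ^)
Step 2: in state B at pos -1, read 0 -> (B,0)->write 0,move R,goto A. Now: state=A, head=0, tape[-2..1]=0010 (head:   ^)
Step 3: in state A at pos 0, read 1 -> (A,1)->write 1,move R,goto A. Now: state=A, head=1, tape[-2..2]=00100 (head:    ^)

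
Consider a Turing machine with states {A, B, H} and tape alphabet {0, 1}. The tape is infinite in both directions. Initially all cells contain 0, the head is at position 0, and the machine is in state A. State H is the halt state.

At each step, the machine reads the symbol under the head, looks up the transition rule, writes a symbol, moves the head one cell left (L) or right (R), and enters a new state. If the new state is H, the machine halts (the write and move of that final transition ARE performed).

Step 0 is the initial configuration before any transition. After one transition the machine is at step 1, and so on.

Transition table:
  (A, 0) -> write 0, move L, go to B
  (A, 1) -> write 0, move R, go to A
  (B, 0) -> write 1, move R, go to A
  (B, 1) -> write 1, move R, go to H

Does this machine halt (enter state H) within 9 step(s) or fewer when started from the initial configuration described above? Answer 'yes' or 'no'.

Answer: yes

Derivation:
Step 1: in state A at pos 0, read 0 -> (A,0)->write 0,move L,goto B. Now: state=B, head=-1, tape[-2..1]=0000 (head:  ^)
Step 2: in state B at pos -1, read 0 -> (B,0)->write 1,move R,goto A. Now: state=A, head=0, tape[-2..1]=0100 (head:   ^)
Step 3: in state A at pos 0, read 0 -> (A,0)->write 0,move L,goto B. Now: state=B, head=-1, tape[-2..1]=0100 (head:  ^)
Step 4: in state B at pos -1, read 1 -> (B,1)->write 1,move R,goto H. Now: state=H, head=0, tape[-2..1]=0100 (head:   ^)
State H reached at step 4; 4 <= 9 -> yes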